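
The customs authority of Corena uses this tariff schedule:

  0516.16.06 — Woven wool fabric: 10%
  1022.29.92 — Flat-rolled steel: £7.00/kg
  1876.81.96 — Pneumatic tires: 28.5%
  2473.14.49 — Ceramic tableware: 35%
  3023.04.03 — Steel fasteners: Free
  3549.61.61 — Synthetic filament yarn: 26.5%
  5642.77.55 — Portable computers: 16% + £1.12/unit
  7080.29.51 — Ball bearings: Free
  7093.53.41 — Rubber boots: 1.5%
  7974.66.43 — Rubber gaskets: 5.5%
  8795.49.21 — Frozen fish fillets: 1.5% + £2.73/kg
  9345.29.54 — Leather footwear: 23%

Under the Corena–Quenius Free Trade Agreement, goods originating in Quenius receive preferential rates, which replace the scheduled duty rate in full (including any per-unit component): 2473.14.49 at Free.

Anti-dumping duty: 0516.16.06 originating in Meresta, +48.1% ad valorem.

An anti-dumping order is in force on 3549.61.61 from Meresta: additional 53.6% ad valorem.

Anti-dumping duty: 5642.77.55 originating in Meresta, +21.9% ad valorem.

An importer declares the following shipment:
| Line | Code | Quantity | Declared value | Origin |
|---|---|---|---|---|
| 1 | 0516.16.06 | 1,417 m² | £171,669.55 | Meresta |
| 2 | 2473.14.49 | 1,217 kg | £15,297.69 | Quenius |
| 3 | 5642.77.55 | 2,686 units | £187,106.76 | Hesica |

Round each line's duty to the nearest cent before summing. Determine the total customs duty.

£132,685.41

Line 1 (0516.16.06, Meresta, 1,417 m², £171,669.55):
Base rate for 0516.16.06 is 10%.
Additional duty on 0516.16.06 from Meresta: +48.1%. Applied ad valorem rate: 10% + 48.1% = 58.1%.
Duty = £171,669.55 × 58.1% = £99,740.01.
Line 2 (2473.14.49, Quenius, 1,217 kg, £15,297.69):
Base rate for 2473.14.49 is 35%.
Origin Quenius qualifies under the Corena–Quenius agreement and 2473.14.49 is covered: preferential rate Free applies instead.
Duty = £15,297.69 × 0% = £0.00.
Line 3 (5642.77.55, Hesica, 2,686 units, £187,106.76):
Base rate for 5642.77.55 is 16% + £1.12/unit.
The additional-duty order on 5642.77.55 targets Meresta, not Hesica; it does not apply.
Duty = £187,106.76 × 16% + 2,686 × £1.12 = £32,945.40.
Total = £99,740.01 + £0.00 + £32,945.40 = £132,685.41.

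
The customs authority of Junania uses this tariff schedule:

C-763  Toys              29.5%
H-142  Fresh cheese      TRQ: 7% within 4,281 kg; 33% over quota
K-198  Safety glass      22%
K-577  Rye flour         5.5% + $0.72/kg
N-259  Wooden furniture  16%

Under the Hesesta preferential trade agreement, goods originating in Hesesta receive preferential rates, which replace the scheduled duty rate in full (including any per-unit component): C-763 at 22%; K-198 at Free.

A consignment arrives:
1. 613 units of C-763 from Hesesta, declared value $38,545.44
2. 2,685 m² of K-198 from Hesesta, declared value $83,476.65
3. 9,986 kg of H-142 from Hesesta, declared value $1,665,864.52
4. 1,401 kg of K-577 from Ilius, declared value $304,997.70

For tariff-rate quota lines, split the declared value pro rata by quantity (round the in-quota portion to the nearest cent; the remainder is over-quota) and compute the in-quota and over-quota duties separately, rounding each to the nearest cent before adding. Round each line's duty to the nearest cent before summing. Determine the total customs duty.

Line 1 (C-763, Hesesta, 613 units, $38,545.44):
Base rate for C-763 is 29.5%.
Origin Hesesta qualifies under the Junania–Hesesta agreement and C-763 is covered: preferential rate 22% applies instead.
Duty = $38,545.44 × 22% = $8,480.00.
Line 2 (K-198, Hesesta, 2,685 m², $83,476.65):
Base rate for K-198 is 22%.
Origin Hesesta qualifies under the Junania–Hesesta agreement and K-198 is covered: preferential rate Free applies instead.
Duty = $83,476.65 × 0% = $0.00.
Line 3 (H-142, Hesesta, 9,986 kg, $1,665,864.52):
Code H-142 is under a tariff-rate quota (threshold 4,281 kg). In-quota: 4,281 kg at 7%; over-quota: 5,705 kg at 33%.
Pro-rata value split: in-quota = $1,665,864.52 × 4,281/9,986 = $714,156.42; over-quota = $1,665,864.52 − $714,156.42 = $951,708.10.
In-quota duty = $714,156.42 × 7% = $49,990.95. Over-quota duty = $951,708.10 × 33% = $314,063.67.
Line duty = $49,990.95 + $314,063.67 = $364,054.62.
Line 4 (K-577, Ilius, 1,401 kg, $304,997.70):
Base rate for K-577 is 5.5% + $0.72/kg.
Duty = $304,997.70 × 5.5% + 1,401 × $0.72 = $17,783.59.
Total = $8,480.00 + $0.00 + $364,054.62 + $17,783.59 = $390,318.21.

$390,318.21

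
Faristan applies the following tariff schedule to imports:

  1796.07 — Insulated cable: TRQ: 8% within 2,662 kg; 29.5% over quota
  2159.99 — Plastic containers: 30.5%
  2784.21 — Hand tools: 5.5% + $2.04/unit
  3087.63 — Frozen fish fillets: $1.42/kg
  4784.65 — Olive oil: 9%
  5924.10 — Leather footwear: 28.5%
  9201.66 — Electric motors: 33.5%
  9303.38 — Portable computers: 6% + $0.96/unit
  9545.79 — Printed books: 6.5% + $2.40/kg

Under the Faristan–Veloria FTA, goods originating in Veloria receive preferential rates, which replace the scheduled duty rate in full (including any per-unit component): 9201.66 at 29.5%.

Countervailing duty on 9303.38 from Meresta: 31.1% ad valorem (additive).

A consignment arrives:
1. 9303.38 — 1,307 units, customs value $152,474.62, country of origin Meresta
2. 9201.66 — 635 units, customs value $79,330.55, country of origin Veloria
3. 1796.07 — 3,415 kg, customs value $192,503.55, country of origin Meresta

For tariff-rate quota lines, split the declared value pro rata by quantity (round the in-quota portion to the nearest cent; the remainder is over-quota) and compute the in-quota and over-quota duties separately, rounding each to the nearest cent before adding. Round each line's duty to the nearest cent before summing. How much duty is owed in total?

Line 1 (9303.38, Meresta, 1,307 units, $152,474.62):
Base rate for 9303.38 is 6% + $0.96/unit.
Additional duty on 9303.38 from Meresta: +31.1%. Applied ad valorem rate: 6% + 31.1% = 37.1%.
Duty = $152,474.62 × 37.1% + 1,307 × $0.96 = $57,822.80.
Line 2 (9201.66, Veloria, 635 units, $79,330.55):
Base rate for 9201.66 is 33.5%.
Origin Veloria qualifies under the Faristan–Veloria agreement and 9201.66 is covered: preferential rate 29.5% applies instead.
Duty = $79,330.55 × 29.5% = $23,402.51.
Line 3 (1796.07, Meresta, 3,415 kg, $192,503.55):
Code 1796.07 is under a tariff-rate quota (threshold 2,662 kg). In-quota: 2,662 kg at 8%; over-quota: 753 kg at 29.5%.
Pro-rata value split: in-quota = $192,503.55 × 2,662/3,415 = $150,056.94; over-quota = $192,503.55 − $150,056.94 = $42,446.61.
In-quota duty = $150,056.94 × 8% = $12,004.56. Over-quota duty = $42,446.61 × 29.5% = $12,521.75.
Line duty = $12,004.56 + $12,521.75 = $24,526.31.
Total = $57,822.80 + $23,402.51 + $24,526.31 = $105,751.62.

$105,751.62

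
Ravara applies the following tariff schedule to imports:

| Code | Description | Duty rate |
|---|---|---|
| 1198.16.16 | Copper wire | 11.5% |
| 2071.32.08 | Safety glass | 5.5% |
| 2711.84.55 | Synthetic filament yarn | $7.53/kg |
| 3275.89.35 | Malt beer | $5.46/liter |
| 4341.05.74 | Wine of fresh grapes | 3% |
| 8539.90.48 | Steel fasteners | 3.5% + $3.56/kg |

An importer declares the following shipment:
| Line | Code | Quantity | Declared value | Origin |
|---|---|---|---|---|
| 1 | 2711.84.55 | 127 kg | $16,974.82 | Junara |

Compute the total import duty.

Line 1 (2711.84.55, Junara, 127 kg, $16,974.82):
Base rate for 2711.84.55 is $7.53/kg.
Duty = 127 × $7.53 = $956.31.

$956.31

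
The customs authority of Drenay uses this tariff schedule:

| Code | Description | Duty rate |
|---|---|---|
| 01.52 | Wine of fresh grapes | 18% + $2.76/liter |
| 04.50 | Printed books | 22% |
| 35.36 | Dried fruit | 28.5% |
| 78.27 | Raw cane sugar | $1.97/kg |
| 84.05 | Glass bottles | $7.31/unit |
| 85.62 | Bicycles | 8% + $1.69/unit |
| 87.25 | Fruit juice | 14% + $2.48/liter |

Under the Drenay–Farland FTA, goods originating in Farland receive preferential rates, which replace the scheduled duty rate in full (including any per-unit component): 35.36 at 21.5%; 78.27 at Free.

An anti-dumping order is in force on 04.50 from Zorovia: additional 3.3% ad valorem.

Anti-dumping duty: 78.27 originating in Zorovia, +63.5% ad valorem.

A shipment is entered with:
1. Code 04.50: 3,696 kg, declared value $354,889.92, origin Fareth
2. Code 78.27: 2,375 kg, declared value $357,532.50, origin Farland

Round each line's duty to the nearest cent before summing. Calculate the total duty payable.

Line 1 (04.50, Fareth, 3,696 kg, $354,889.92):
Base rate for 04.50 is 22%.
The additional-duty order on 04.50 targets Zorovia, not Fareth; it does not apply.
Duty = $354,889.92 × 22% = $78,075.78.
Line 2 (78.27, Farland, 2,375 kg, $357,532.50):
Base rate for 78.27 is $1.97/kg.
Origin Farland qualifies under the Drenay–Farland agreement and 78.27 is covered: preferential rate Free applies instead.
The additional-duty order on 78.27 targets Zorovia, not Farland; it does not apply.
Duty = $357,532.50 × 0% = $0.00.
Total = $78,075.78 + $0.00 = $78,075.78.

$78,075.78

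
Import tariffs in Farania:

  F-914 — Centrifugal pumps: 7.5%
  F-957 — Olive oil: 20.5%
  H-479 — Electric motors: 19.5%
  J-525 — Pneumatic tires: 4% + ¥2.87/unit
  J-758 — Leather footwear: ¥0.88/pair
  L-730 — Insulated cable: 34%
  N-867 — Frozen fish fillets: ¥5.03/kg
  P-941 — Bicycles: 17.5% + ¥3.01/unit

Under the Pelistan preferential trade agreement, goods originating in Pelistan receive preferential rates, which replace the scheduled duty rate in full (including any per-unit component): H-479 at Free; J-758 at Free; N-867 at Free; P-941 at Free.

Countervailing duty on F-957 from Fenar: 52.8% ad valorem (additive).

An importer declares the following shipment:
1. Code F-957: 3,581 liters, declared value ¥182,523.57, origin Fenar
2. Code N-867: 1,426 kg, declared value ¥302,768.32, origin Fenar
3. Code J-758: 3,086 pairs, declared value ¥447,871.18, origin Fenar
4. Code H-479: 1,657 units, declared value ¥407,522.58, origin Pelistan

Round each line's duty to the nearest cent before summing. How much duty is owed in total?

¥143,678.24

Line 1 (F-957, Fenar, 3,581 liters, ¥182,523.57):
Base rate for F-957 is 20.5%.
Additional duty on F-957 from Fenar: +52.8%. Applied ad valorem rate: 20.5% + 52.8% = 73.3%.
Duty = ¥182,523.57 × 73.3% = ¥133,789.78.
Line 2 (N-867, Fenar, 1,426 kg, ¥302,768.32):
Base rate for N-867 is ¥5.03/kg.
N-867 has an FTA preferential rate, but origin Fenar is not Pelistan; base rate stands.
Duty = 1,426 × ¥5.03 = ¥7,172.78.
Line 3 (J-758, Fenar, 3,086 pairs, ¥447,871.18):
Base rate for J-758 is ¥0.88/pair.
J-758 has an FTA preferential rate, but origin Fenar is not Pelistan; base rate stands.
Duty = 3,086 × ¥0.88 = ¥2,715.68.
Line 4 (H-479, Pelistan, 1,657 units, ¥407,522.58):
Base rate for H-479 is 19.5%.
Origin Pelistan qualifies under the Farania–Pelistan agreement and H-479 is covered: preferential rate Free applies instead.
Duty = ¥407,522.58 × 0% = ¥0.00.
Total = ¥133,789.78 + ¥7,172.78 + ¥2,715.68 + ¥0.00 = ¥143,678.24.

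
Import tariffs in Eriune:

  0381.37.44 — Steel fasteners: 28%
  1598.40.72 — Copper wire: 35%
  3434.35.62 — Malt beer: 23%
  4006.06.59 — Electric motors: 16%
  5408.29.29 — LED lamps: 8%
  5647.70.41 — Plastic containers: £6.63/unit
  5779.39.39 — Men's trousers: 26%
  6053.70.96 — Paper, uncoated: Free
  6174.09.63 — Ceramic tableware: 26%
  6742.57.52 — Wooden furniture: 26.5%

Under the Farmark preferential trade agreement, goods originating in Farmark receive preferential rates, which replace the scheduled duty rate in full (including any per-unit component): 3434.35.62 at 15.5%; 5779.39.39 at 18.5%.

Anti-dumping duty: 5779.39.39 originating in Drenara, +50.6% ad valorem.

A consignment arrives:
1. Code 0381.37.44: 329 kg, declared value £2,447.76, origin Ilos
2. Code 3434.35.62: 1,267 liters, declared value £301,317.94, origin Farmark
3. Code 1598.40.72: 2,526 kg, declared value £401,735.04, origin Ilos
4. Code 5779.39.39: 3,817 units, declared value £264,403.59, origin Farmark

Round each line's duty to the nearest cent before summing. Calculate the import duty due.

£236,911.57

Line 1 (0381.37.44, Ilos, 329 kg, £2,447.76):
Base rate for 0381.37.44 is 28%.
Duty = £2,447.76 × 28% = £685.37.
Line 2 (3434.35.62, Farmark, 1,267 liters, £301,317.94):
Base rate for 3434.35.62 is 23%.
Origin Farmark qualifies under the Eriune–Farmark agreement and 3434.35.62 is covered: preferential rate 15.5% applies instead.
Duty = £301,317.94 × 15.5% = £46,704.28.
Line 3 (1598.40.72, Ilos, 2,526 kg, £401,735.04):
Base rate for 1598.40.72 is 35%.
Duty = £401,735.04 × 35% = £140,607.26.
Line 4 (5779.39.39, Farmark, 3,817 units, £264,403.59):
Base rate for 5779.39.39 is 26%.
Origin Farmark qualifies under the Eriune–Farmark agreement and 5779.39.39 is covered: preferential rate 18.5% applies instead.
The additional-duty order on 5779.39.39 targets Drenara, not Farmark; it does not apply.
Duty = £264,403.59 × 18.5% = £48,914.66.
Total = £685.37 + £46,704.28 + £140,607.26 + £48,914.66 = £236,911.57.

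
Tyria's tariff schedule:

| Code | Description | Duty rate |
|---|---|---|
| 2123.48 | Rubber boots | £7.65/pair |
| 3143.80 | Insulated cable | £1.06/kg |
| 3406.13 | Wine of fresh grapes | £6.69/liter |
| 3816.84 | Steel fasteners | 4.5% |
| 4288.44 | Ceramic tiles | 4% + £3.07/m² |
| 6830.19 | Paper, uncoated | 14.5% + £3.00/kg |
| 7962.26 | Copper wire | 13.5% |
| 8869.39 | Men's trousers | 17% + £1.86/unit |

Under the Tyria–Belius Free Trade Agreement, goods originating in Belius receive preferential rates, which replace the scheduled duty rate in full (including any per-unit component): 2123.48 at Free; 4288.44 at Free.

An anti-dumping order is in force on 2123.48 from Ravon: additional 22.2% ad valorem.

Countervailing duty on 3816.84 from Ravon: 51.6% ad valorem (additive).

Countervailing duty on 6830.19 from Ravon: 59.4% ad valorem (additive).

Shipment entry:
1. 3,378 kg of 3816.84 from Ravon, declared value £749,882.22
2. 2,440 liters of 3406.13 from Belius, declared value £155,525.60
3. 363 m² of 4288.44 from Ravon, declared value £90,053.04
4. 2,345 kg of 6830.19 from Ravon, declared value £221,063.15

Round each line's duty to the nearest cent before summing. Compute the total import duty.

£612,124.73

Line 1 (3816.84, Ravon, 3,378 kg, £749,882.22):
Base rate for 3816.84 is 4.5%.
Additional duty on 3816.84 from Ravon: +51.6%. Applied ad valorem rate: 4.5% + 51.6% = 56.1%.
Duty = £749,882.22 × 56.1% = £420,683.93.
Line 2 (3406.13, Belius, 2,440 liters, £155,525.60):
Base rate for 3406.13 is £6.69/liter.
Origin Belius is the FTA partner but 3406.13 is not on the preference list; base rate stands.
Duty = 2,440 × £6.69 = £16,323.60.
Line 3 (4288.44, Ravon, 363 m², £90,053.04):
Base rate for 4288.44 is 4% + £3.07/m².
4288.44 has an FTA preferential rate, but origin Ravon is not Belius; base rate stands.
Duty = £90,053.04 × 4% + 363 × £3.07 = £4,716.53.
Line 4 (6830.19, Ravon, 2,345 kg, £221,063.15):
Base rate for 6830.19 is 14.5% + £3.00/kg.
Additional duty on 6830.19 from Ravon: +59.4%. Applied ad valorem rate: 14.5% + 59.4% = 73.9%.
Duty = £221,063.15 × 73.9% + 2,345 × £3.00 = £170,400.67.
Total = £420,683.93 + £16,323.60 + £4,716.53 + £170,400.67 = £612,124.73.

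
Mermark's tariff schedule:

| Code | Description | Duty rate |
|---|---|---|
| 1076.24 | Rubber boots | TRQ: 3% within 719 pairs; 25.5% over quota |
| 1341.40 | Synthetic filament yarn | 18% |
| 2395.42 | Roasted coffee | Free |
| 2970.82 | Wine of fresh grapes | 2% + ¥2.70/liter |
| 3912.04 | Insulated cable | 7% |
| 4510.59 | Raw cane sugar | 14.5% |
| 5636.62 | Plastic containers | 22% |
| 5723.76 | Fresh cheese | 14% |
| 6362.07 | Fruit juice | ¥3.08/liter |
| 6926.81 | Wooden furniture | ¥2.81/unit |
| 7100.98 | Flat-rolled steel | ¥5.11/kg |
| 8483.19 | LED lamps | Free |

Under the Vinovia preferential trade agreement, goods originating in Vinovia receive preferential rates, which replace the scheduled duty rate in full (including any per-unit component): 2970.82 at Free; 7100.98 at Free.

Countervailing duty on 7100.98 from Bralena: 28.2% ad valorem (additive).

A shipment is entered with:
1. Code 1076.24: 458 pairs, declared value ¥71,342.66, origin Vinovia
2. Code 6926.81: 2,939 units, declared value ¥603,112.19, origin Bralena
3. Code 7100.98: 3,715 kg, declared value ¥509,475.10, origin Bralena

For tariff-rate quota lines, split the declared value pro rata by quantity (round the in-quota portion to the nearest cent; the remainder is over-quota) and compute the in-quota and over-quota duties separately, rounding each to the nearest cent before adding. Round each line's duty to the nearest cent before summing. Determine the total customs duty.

¥173,054.50

Line 1 (1076.24, Vinovia, 458 pairs, ¥71,342.66):
Code 1076.24 is under a tariff-rate quota (threshold 719 pairs). Quantity 458 pairs is within the quota, so the in-quota rate 3% applies to the full value.
Duty = ¥71,342.66 × 3% = ¥2,140.28.
Line 2 (6926.81, Bralena, 2,939 units, ¥603,112.19):
Base rate for 6926.81 is ¥2.81/unit.
Duty = 2,939 × ¥2.81 = ¥8,258.59.
Line 3 (7100.98, Bralena, 3,715 kg, ¥509,475.10):
Base rate for 7100.98 is ¥5.11/kg.
7100.98 has an FTA preferential rate, but origin Bralena is not Vinovia; base rate stands.
Additional duty on 7100.98 from Bralena: +28.2% ad valorem. Applied ad valorem rate = 28.2%.
Duty = ¥509,475.10 × 28.2% + 3,715 × ¥5.11 = ¥162,655.63.
Total = ¥2,140.28 + ¥8,258.59 + ¥162,655.63 = ¥173,054.50.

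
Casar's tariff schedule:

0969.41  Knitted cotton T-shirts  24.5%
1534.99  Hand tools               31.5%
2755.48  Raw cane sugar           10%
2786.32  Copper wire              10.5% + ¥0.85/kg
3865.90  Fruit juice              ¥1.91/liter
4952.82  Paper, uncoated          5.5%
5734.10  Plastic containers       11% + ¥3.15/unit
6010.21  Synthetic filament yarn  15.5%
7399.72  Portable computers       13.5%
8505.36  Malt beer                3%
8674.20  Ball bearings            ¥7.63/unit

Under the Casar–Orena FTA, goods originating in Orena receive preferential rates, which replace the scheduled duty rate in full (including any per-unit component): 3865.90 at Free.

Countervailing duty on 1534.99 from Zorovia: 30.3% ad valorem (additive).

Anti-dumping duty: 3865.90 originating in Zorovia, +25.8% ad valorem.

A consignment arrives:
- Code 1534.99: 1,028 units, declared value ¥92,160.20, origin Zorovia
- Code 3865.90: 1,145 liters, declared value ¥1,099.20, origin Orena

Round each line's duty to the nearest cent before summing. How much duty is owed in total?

¥56,955.00

Line 1 (1534.99, Zorovia, 1,028 units, ¥92,160.20):
Base rate for 1534.99 is 31.5%.
Additional duty on 1534.99 from Zorovia: +30.3%. Applied ad valorem rate: 31.5% + 30.3% = 61.8%.
Duty = ¥92,160.20 × 61.8% = ¥56,955.00.
Line 2 (3865.90, Orena, 1,145 liters, ¥1,099.20):
Base rate for 3865.90 is ¥1.91/liter.
Origin Orena qualifies under the Casar–Orena agreement and 3865.90 is covered: preferential rate Free applies instead.
The additional-duty order on 3865.90 targets Zorovia, not Orena; it does not apply.
Duty = ¥1,099.20 × 0% = ¥0.00.
Total = ¥56,955.00 + ¥0.00 = ¥56,955.00.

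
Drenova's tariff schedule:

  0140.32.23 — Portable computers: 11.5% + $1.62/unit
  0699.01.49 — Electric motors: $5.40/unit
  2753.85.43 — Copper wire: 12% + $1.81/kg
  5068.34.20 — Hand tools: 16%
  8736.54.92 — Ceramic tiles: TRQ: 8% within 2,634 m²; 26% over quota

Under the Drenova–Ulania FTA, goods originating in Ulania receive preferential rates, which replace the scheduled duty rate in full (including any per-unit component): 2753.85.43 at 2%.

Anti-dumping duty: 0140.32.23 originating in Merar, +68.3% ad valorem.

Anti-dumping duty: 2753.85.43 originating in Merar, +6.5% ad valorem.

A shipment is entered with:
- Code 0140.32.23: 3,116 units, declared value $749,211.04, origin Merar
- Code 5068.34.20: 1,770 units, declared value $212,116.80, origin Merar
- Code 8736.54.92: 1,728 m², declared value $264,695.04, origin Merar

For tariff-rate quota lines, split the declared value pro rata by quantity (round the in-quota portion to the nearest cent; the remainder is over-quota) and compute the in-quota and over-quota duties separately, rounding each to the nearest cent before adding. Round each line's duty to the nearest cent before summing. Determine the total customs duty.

$658,032.62

Line 1 (0140.32.23, Merar, 3,116 units, $749,211.04):
Base rate for 0140.32.23 is 11.5% + $1.62/unit.
Additional duty on 0140.32.23 from Merar: +68.3%. Applied ad valorem rate: 11.5% + 68.3% = 79.8%.
Duty = $749,211.04 × 79.8% + 3,116 × $1.62 = $602,918.33.
Line 2 (5068.34.20, Merar, 1,770 units, $212,116.80):
Base rate for 5068.34.20 is 16%.
Duty = $212,116.80 × 16% = $33,938.69.
Line 3 (8736.54.92, Merar, 1,728 m², $264,695.04):
Code 8736.54.92 is under a tariff-rate quota (threshold 2,634 m²). Quantity 1,728 m² is within the quota, so the in-quota rate 8% applies to the full value.
Duty = $264,695.04 × 8% = $21,175.60.
Total = $602,918.33 + $33,938.69 + $21,175.60 = $658,032.62.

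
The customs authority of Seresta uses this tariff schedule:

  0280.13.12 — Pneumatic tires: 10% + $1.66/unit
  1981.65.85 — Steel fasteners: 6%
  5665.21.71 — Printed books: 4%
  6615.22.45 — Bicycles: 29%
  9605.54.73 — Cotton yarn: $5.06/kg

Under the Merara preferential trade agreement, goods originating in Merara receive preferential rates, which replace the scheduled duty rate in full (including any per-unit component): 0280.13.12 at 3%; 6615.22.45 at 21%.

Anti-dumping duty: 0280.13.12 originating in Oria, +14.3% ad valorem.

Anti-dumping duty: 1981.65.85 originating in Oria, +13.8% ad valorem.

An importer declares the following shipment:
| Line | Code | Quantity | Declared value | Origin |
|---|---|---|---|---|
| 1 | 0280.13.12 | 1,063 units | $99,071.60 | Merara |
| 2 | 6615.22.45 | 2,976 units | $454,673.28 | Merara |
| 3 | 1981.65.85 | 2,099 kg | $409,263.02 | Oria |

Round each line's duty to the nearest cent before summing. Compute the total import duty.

Line 1 (0280.13.12, Merara, 1,063 units, $99,071.60):
Base rate for 0280.13.12 is 10% + $1.66/unit.
Origin Merara qualifies under the Seresta–Merara agreement and 0280.13.12 is covered: preferential rate 3% applies instead.
The additional-duty order on 0280.13.12 targets Oria, not Merara; it does not apply.
Duty = $99,071.60 × 3% = $2,972.15.
Line 2 (6615.22.45, Merara, 2,976 units, $454,673.28):
Base rate for 6615.22.45 is 29%.
Origin Merara qualifies under the Seresta–Merara agreement and 6615.22.45 is covered: preferential rate 21% applies instead.
Duty = $454,673.28 × 21% = $95,481.39.
Line 3 (1981.65.85, Oria, 2,099 kg, $409,263.02):
Base rate for 1981.65.85 is 6%.
Additional duty on 1981.65.85 from Oria: +13.8%. Applied ad valorem rate: 6% + 13.8% = 19.8%.
Duty = $409,263.02 × 19.8% = $81,034.08.
Total = $2,972.15 + $95,481.39 + $81,034.08 = $179,487.62.

$179,487.62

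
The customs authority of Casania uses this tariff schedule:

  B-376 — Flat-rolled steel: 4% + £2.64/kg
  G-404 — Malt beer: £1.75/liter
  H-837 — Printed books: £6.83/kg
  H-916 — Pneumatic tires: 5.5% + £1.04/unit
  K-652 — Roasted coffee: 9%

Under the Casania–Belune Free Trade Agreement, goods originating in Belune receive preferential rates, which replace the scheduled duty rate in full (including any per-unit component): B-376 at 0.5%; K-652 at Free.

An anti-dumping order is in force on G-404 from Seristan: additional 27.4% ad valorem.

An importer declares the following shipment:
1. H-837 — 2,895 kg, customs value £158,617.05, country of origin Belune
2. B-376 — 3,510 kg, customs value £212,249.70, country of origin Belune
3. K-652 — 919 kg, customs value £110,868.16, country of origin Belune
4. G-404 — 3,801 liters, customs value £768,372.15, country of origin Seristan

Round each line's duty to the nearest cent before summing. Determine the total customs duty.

Line 1 (H-837, Belune, 2,895 kg, £158,617.05):
Base rate for H-837 is £6.83/kg.
Origin Belune is the FTA partner but H-837 is not on the preference list; base rate stands.
Duty = 2,895 × £6.83 = £19,772.85.
Line 2 (B-376, Belune, 3,510 kg, £212,249.70):
Base rate for B-376 is 4% + £2.64/kg.
Origin Belune qualifies under the Casania–Belune agreement and B-376 is covered: preferential rate 0.5% applies instead.
Duty = £212,249.70 × 0.5% = £1,061.25.
Line 3 (K-652, Belune, 919 kg, £110,868.16):
Base rate for K-652 is 9%.
Origin Belune qualifies under the Casania–Belune agreement and K-652 is covered: preferential rate Free applies instead.
Duty = £110,868.16 × 0% = £0.00.
Line 4 (G-404, Seristan, 3,801 liters, £768,372.15):
Base rate for G-404 is £1.75/liter.
Additional duty on G-404 from Seristan: +27.4% ad valorem. Applied ad valorem rate = 27.4%.
Duty = £768,372.15 × 27.4% + 3,801 × £1.75 = £217,185.72.
Total = £19,772.85 + £1,061.25 + £0.00 + £217,185.72 = £238,019.82.

£238,019.82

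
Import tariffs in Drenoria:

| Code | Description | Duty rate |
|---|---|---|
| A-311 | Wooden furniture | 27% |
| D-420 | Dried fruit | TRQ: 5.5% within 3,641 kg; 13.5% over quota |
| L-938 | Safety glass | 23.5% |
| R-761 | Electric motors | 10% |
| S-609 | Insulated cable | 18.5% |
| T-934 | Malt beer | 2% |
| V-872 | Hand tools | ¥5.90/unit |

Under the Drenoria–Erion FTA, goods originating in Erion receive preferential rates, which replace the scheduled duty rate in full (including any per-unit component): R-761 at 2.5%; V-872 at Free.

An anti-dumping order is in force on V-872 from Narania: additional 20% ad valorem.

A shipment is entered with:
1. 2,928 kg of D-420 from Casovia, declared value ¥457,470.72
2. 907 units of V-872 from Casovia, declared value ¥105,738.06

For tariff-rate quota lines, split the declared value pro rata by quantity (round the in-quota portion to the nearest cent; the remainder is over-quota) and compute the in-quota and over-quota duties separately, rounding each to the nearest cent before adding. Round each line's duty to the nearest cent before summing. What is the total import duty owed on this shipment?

Line 1 (D-420, Casovia, 2,928 kg, ¥457,470.72):
Code D-420 is under a tariff-rate quota (threshold 3,641 kg). Quantity 2,928 kg is within the quota, so the in-quota rate 5.5% applies to the full value.
Duty = ¥457,470.72 × 5.5% = ¥25,160.89.
Line 2 (V-872, Casovia, 907 units, ¥105,738.06):
Base rate for V-872 is ¥5.90/unit.
V-872 has an FTA preferential rate, but origin Casovia is not Erion; base rate stands.
The additional-duty order on V-872 targets Narania, not Casovia; it does not apply.
Duty = 907 × ¥5.90 = ¥5,351.30.
Total = ¥25,160.89 + ¥5,351.30 = ¥30,512.19.

¥30,512.19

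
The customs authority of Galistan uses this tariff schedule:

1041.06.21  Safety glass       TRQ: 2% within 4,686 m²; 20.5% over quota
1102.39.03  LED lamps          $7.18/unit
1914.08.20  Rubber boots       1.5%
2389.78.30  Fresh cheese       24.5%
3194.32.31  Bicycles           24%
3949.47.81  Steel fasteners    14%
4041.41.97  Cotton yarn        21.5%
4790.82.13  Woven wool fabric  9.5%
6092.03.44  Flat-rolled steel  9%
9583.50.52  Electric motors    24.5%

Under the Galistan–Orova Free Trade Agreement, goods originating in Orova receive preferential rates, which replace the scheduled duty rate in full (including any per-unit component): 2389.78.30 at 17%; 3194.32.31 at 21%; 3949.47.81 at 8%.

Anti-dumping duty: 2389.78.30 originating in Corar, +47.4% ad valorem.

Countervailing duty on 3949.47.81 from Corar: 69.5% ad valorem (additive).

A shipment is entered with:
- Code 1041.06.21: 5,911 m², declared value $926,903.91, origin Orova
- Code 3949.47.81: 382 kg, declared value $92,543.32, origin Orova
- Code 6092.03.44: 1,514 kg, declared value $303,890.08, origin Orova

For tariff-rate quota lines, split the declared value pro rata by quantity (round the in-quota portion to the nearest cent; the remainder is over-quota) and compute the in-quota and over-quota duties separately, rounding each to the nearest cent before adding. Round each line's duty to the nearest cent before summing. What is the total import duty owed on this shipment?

$88,828.72

Line 1 (1041.06.21, Orova, 5,911 m², $926,903.91):
Code 1041.06.21 is under a tariff-rate quota (threshold 4,686 m²). In-quota: 4,686 m² at 2%; over-quota: 1,225 m² at 20.5%.
Pro-rata value split: in-quota = $926,903.91 × 4,686/5,911 = $734,811.66; over-quota = $926,903.91 − $734,811.66 = $192,092.25.
In-quota duty = $734,811.66 × 2% = $14,696.23. Over-quota duty = $192,092.25 × 20.5% = $39,378.91.
Line duty = $14,696.23 + $39,378.91 = $54,075.14.
Line 2 (3949.47.81, Orova, 382 kg, $92,543.32):
Base rate for 3949.47.81 is 14%.
Origin Orova qualifies under the Galistan–Orova agreement and 3949.47.81 is covered: preferential rate 8% applies instead.
The additional-duty order on 3949.47.81 targets Corar, not Orova; it does not apply.
Duty = $92,543.32 × 8% = $7,403.47.
Line 3 (6092.03.44, Orova, 1,514 kg, $303,890.08):
Base rate for 6092.03.44 is 9%.
Origin Orova is the FTA partner but 6092.03.44 is not on the preference list; base rate stands.
Duty = $303,890.08 × 9% = $27,350.11.
Total = $54,075.14 + $7,403.47 + $27,350.11 = $88,828.72.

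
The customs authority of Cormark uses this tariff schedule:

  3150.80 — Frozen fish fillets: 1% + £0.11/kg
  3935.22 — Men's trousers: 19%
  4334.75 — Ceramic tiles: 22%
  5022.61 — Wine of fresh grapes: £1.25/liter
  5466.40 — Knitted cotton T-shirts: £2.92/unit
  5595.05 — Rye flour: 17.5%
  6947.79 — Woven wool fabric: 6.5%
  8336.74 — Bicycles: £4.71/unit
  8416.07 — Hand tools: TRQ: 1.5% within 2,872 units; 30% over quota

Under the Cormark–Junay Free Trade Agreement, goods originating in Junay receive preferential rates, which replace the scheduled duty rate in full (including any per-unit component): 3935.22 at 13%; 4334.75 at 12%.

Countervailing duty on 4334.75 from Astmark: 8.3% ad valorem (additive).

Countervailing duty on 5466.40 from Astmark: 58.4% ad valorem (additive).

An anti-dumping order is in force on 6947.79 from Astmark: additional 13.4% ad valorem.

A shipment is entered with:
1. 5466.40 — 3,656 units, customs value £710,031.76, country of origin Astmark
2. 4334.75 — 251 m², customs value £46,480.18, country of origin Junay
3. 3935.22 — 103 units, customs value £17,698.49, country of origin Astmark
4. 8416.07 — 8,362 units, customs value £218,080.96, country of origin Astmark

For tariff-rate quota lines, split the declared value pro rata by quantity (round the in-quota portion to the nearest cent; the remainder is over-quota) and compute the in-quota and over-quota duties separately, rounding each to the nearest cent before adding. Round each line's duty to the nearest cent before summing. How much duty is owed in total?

£478,351.69

Line 1 (5466.40, Astmark, 3,656 units, £710,031.76):
Base rate for 5466.40 is £2.92/unit.
Additional duty on 5466.40 from Astmark: +58.4% ad valorem. Applied ad valorem rate = 58.4%.
Duty = £710,031.76 × 58.4% + 3,656 × £2.92 = £425,334.07.
Line 2 (4334.75, Junay, 251 m², £46,480.18):
Base rate for 4334.75 is 22%.
Origin Junay qualifies under the Cormark–Junay agreement and 4334.75 is covered: preferential rate 12% applies instead.
The additional-duty order on 4334.75 targets Astmark, not Junay; it does not apply.
Duty = £46,480.18 × 12% = £5,577.62.
Line 3 (3935.22, Astmark, 103 units, £17,698.49):
Base rate for 3935.22 is 19%.
3935.22 has an FTA preferential rate, but origin Astmark is not Junay; base rate stands.
Duty = £17,698.49 × 19% = £3,362.71.
Line 4 (8416.07, Astmark, 8,362 units, £218,080.96):
Code 8416.07 is under a tariff-rate quota (threshold 2,872 units). In-quota: 2,872 units at 1.5%; over-quota: 5,490 units at 30%.
Pro-rata value split: in-quota = £218,080.96 × 2,872/8,362 = £74,901.76; over-quota = £218,080.96 − £74,901.76 = £143,179.20.
In-quota duty = £74,901.76 × 1.5% = £1,123.53. Over-quota duty = £143,179.20 × 30% = £42,953.76.
Line duty = £1,123.53 + £42,953.76 = £44,077.29.
Total = £425,334.07 + £5,577.62 + £3,362.71 + £44,077.29 = £478,351.69.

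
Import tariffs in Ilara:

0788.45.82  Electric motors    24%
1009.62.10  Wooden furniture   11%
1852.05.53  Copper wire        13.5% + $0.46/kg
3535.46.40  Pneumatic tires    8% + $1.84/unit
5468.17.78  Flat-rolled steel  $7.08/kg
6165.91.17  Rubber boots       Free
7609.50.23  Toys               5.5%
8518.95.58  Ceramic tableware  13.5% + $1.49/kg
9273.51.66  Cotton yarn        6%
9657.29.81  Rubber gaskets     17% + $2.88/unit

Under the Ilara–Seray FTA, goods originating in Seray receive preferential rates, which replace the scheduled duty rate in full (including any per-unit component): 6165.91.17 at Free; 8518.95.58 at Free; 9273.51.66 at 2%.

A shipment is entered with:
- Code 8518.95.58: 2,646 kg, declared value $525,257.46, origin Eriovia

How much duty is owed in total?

$74,852.30

Line 1 (8518.95.58, Eriovia, 2,646 kg, $525,257.46):
Base rate for 8518.95.58 is 13.5% + $1.49/kg.
8518.95.58 has an FTA preferential rate, but origin Eriovia is not Seray; base rate stands.
Duty = $525,257.46 × 13.5% + 2,646 × $1.49 = $74,852.30.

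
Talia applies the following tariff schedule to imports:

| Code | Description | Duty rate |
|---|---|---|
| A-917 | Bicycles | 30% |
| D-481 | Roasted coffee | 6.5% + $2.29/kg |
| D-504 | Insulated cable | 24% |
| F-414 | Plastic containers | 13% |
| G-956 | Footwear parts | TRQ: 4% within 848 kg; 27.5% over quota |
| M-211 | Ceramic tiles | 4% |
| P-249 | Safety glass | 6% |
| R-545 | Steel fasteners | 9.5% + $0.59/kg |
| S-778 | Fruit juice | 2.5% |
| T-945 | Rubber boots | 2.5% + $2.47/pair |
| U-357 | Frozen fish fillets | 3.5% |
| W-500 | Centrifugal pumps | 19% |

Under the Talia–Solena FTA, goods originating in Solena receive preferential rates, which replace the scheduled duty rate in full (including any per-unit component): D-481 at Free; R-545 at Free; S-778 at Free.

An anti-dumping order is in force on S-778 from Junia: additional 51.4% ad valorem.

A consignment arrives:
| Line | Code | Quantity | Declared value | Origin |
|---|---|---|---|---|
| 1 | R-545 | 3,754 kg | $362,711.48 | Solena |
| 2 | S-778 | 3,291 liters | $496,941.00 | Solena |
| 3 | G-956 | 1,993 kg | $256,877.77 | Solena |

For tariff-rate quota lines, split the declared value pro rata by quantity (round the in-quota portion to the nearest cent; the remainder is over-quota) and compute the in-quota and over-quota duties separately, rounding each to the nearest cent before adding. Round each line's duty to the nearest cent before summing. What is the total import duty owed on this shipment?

$44,956.19

Line 1 (R-545, Solena, 3,754 kg, $362,711.48):
Base rate for R-545 is 9.5% + $0.59/kg.
Origin Solena qualifies under the Talia–Solena agreement and R-545 is covered: preferential rate Free applies instead.
Duty = $362,711.48 × 0% = $0.00.
Line 2 (S-778, Solena, 3,291 liters, $496,941.00):
Base rate for S-778 is 2.5%.
Origin Solena qualifies under the Talia–Solena agreement and S-778 is covered: preferential rate Free applies instead.
The additional-duty order on S-778 targets Junia, not Solena; it does not apply.
Duty = $496,941.00 × 0% = $0.00.
Line 3 (G-956, Solena, 1,993 kg, $256,877.77):
Code G-956 is under a tariff-rate quota (threshold 848 kg). In-quota: 848 kg at 4%; over-quota: 1,145 kg at 27.5%.
Pro-rata value split: in-quota = $256,877.77 × 848/1,993 = $109,298.72; over-quota = $256,877.77 − $109,298.72 = $147,579.05.
In-quota duty = $109,298.72 × 4% = $4,371.95. Over-quota duty = $147,579.05 × 27.5% = $40,584.24.
Line duty = $4,371.95 + $40,584.24 = $44,956.19.
Total = $0.00 + $0.00 + $44,956.19 = $44,956.19.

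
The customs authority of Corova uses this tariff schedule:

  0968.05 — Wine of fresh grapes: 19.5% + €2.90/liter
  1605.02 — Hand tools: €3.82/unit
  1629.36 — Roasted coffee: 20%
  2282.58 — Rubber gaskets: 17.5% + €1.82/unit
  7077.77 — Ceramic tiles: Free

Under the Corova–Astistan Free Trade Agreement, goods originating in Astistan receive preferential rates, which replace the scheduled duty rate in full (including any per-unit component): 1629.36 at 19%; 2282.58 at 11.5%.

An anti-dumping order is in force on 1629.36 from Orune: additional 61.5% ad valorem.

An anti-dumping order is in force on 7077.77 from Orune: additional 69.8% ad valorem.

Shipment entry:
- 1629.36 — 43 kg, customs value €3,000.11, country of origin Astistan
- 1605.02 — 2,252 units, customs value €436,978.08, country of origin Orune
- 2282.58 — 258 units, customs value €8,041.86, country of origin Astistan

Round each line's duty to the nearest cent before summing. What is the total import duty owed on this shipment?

€10,097.47

Line 1 (1629.36, Astistan, 43 kg, €3,000.11):
Base rate for 1629.36 is 20%.
Origin Astistan qualifies under the Corova–Astistan agreement and 1629.36 is covered: preferential rate 19% applies instead.
The additional-duty order on 1629.36 targets Orune, not Astistan; it does not apply.
Duty = €3,000.11 × 19% = €570.02.
Line 2 (1605.02, Orune, 2,252 units, €436,978.08):
Base rate for 1605.02 is €3.82/unit.
Duty = 2,252 × €3.82 = €8,602.64.
Line 3 (2282.58, Astistan, 258 units, €8,041.86):
Base rate for 2282.58 is 17.5% + €1.82/unit.
Origin Astistan qualifies under the Corova–Astistan agreement and 2282.58 is covered: preferential rate 11.5% applies instead.
Duty = €8,041.86 × 11.5% = €924.81.
Total = €570.02 + €8,602.64 + €924.81 = €10,097.47.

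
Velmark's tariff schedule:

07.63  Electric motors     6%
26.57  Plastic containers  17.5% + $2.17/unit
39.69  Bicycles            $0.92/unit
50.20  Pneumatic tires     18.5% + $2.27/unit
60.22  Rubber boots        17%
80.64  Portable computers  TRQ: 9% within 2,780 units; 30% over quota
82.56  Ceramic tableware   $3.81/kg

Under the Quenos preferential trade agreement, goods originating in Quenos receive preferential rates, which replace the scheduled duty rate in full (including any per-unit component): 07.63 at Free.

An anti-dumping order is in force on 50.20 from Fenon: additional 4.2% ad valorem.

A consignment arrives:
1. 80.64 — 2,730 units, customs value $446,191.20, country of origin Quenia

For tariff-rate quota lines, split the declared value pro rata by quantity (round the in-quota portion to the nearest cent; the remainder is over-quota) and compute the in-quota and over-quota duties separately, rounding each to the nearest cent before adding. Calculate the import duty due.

Line 1 (80.64, Quenia, 2,730 units, $446,191.20):
Code 80.64 is under a tariff-rate quota (threshold 2,780 units). Quantity 2,730 units is within the quota, so the in-quota rate 9% applies to the full value.
Duty = $446,191.20 × 9% = $40,157.21.

$40,157.21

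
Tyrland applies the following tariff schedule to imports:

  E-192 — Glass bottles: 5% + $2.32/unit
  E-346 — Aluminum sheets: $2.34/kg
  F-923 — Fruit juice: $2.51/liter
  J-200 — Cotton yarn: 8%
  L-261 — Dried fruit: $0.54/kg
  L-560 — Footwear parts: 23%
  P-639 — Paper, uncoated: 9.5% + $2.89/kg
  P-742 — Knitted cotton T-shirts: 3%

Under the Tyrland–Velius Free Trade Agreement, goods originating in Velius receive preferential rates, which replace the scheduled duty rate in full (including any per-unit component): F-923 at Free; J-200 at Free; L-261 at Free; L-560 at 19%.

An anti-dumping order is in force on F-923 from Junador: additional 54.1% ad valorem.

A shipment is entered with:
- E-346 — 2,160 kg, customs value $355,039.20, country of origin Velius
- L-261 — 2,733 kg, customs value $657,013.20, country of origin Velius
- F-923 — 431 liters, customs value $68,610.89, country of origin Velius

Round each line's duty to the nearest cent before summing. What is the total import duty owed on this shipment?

Line 1 (E-346, Velius, 2,160 kg, $355,039.20):
Base rate for E-346 is $2.34/kg.
Origin Velius is the FTA partner but E-346 is not on the preference list; base rate stands.
Duty = 2,160 × $2.34 = $5,054.40.
Line 2 (L-261, Velius, 2,733 kg, $657,013.20):
Base rate for L-261 is $0.54/kg.
Origin Velius qualifies under the Tyrland–Velius agreement and L-261 is covered: preferential rate Free applies instead.
Duty = $657,013.20 × 0% = $0.00.
Line 3 (F-923, Velius, 431 liters, $68,610.89):
Base rate for F-923 is $2.51/liter.
Origin Velius qualifies under the Tyrland–Velius agreement and F-923 is covered: preferential rate Free applies instead.
The additional-duty order on F-923 targets Junador, not Velius; it does not apply.
Duty = $68,610.89 × 0% = $0.00.
Total = $5,054.40 + $0.00 + $0.00 = $5,054.40.

$5,054.40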